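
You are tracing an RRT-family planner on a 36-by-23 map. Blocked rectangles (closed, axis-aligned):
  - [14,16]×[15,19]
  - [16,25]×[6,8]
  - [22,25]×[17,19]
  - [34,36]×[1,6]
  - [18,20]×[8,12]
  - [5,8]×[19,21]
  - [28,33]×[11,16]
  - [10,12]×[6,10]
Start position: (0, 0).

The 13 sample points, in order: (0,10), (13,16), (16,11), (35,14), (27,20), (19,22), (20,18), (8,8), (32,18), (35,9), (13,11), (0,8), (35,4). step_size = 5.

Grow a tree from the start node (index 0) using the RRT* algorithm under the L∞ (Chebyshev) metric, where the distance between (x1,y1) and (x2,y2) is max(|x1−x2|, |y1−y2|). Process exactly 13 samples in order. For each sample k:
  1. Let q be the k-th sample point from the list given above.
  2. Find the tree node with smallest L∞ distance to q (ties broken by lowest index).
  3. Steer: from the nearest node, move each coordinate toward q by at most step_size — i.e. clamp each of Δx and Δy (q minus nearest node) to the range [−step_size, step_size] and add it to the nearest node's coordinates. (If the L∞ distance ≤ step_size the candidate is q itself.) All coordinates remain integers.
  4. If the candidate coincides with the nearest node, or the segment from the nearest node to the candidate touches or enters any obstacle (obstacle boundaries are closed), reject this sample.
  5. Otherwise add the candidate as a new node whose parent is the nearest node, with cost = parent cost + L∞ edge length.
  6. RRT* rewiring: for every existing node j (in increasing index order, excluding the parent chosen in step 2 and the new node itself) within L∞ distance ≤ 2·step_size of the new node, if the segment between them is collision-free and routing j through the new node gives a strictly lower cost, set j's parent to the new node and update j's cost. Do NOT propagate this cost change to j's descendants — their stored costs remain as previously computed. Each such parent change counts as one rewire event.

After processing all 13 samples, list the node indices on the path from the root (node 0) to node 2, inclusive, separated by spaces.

Path: 0 1 2

1. q=(0,10) nearest=0 d=10 new=(0,5) → add node 1 parent=0 cost=5
2. q=(13,16) nearest=1 d=13 new=(5,10) → add node 2 parent=1 cost=10
3. q=(16,11) nearest=2 d=11 new=(10,11) → add node 3 parent=2 cost=15
4. q=(35,14) nearest=3 d=25 new=(15,14) → add node 4 parent=3 cost=20
5. q=(27,20) nearest=4 d=12 new=(20,19) → blocked by [14,16]×[15,19], reject
6. q=(19,22) nearest=4 d=8 new=(19,19) → blocked by [14,16]×[15,19], reject
7. q=(20,18) nearest=4 d=5 new=(20,18) → add node 5 parent=4 cost=25
8. q=(8,8) nearest=2 d=3 new=(8,8) → add node 6 parent=2 cost=13
9. q=(32,18) nearest=5 d=12 new=(25,18) → blocked by [22,25]×[17,19], reject
10. q=(35,9) nearest=5 d=15 new=(25,13) → add node 7 parent=5 cost=30
11. q=(13,11) nearest=3 d=3 new=(13,11) → add node 8 parent=3 cost=18
12. q=(0,8) nearest=1 d=3 new=(0,8) → add node 9 parent=1 cost=8
13. q=(35,4) nearest=7 d=10 new=(30,8) → add node 10 parent=7 cost=35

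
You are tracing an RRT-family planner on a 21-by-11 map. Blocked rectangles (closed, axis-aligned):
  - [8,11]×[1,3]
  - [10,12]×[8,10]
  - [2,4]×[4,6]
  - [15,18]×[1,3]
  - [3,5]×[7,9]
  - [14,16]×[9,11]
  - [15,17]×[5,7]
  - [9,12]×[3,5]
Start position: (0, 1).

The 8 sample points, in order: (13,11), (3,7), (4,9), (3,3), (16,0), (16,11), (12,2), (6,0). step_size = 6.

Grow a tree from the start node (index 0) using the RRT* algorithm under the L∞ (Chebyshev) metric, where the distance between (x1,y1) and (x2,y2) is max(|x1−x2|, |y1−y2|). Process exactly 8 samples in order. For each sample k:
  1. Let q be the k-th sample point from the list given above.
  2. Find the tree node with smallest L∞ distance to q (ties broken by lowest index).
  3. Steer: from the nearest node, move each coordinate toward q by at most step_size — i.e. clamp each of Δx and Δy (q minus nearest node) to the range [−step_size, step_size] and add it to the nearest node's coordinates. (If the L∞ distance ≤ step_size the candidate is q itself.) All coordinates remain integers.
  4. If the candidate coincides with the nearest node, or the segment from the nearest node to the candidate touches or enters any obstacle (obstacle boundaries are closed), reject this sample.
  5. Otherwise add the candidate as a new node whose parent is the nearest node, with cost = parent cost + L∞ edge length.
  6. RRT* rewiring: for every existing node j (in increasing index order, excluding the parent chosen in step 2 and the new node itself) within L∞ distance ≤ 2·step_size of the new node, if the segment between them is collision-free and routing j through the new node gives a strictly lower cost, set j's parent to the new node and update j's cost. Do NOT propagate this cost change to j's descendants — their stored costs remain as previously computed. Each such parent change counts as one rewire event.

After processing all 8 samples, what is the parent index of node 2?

1. q=(13,11) nearest=0 d=13 new=(6,7) → blocked by [2,4]×[4,6], reject
2. q=(3,7) nearest=0 d=6 new=(3,7) → blocked by [2,4]×[4,6], reject
3. q=(4,9) nearest=0 d=8 new=(4,7) → blocked by [2,4]×[4,6], reject
4. q=(3,3) nearest=0 d=3 new=(3,3) → add node 1 parent=0 cost=3
5. q=(16,0) nearest=1 d=13 new=(9,0) → add node 2 parent=1 cost=9
6. q=(16,11) nearest=2 d=11 new=(15,6) → blocked by [8,11]×[1,3], reject
7. q=(12,2) nearest=2 d=3 new=(12,2) → blocked by [8,11]×[1,3], reject
8. q=(6,0) nearest=1 d=3 new=(6,0) → add node 3 parent=1 cost=6

Parent of node 2: 1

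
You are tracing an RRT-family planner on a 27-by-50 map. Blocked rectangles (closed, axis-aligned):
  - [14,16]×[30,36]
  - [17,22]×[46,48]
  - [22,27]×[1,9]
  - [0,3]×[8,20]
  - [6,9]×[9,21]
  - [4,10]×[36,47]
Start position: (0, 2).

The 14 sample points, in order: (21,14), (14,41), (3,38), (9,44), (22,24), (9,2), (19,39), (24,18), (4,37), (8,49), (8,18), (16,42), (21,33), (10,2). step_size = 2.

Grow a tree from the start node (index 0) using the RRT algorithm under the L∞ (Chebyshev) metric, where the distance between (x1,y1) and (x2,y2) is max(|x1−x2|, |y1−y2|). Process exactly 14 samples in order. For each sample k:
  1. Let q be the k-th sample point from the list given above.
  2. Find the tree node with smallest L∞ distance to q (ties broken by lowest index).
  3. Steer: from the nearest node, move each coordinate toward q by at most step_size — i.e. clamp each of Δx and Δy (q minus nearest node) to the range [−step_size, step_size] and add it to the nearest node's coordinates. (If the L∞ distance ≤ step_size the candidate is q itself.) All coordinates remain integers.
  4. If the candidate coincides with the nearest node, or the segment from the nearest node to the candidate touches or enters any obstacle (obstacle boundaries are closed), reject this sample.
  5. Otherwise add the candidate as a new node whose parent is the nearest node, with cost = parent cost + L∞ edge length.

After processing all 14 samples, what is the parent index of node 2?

Parent of node 2: 1

1. q=(21,14) nearest=0 d=21 new=(2,4) → add node 1 parent=0 cost=2
2. q=(14,41) nearest=1 d=37 new=(4,6) → add node 2 parent=1 cost=4
3. q=(3,38) nearest=2 d=32 new=(3,8) → blocked by [0,3]×[8,20], reject
4. q=(9,44) nearest=2 d=38 new=(6,8) → add node 3 parent=2 cost=6
5. q=(22,24) nearest=3 d=16 new=(8,10) → blocked by [6,9]×[9,21], reject
6. q=(9,2) nearest=2 d=5 new=(6,4) → add node 4 parent=2 cost=6
7. q=(19,39) nearest=3 d=31 new=(8,10) → blocked by [6,9]×[9,21], reject
8. q=(24,18) nearest=3 d=18 new=(8,10) → blocked by [6,9]×[9,21], reject
9. q=(4,37) nearest=3 d=29 new=(4,10) → add node 5 parent=3 cost=8
10. q=(8,49) nearest=5 d=39 new=(6,12) → blocked by [6,9]×[9,21], reject
11. q=(8,18) nearest=5 d=8 new=(6,12) → blocked by [6,9]×[9,21], reject
12. q=(16,42) nearest=5 d=32 new=(6,12) → blocked by [6,9]×[9,21], reject
13. q=(21,33) nearest=5 d=23 new=(6,12) → blocked by [6,9]×[9,21], reject
14. q=(10,2) nearest=4 d=4 new=(8,2) → add node 6 parent=4 cost=8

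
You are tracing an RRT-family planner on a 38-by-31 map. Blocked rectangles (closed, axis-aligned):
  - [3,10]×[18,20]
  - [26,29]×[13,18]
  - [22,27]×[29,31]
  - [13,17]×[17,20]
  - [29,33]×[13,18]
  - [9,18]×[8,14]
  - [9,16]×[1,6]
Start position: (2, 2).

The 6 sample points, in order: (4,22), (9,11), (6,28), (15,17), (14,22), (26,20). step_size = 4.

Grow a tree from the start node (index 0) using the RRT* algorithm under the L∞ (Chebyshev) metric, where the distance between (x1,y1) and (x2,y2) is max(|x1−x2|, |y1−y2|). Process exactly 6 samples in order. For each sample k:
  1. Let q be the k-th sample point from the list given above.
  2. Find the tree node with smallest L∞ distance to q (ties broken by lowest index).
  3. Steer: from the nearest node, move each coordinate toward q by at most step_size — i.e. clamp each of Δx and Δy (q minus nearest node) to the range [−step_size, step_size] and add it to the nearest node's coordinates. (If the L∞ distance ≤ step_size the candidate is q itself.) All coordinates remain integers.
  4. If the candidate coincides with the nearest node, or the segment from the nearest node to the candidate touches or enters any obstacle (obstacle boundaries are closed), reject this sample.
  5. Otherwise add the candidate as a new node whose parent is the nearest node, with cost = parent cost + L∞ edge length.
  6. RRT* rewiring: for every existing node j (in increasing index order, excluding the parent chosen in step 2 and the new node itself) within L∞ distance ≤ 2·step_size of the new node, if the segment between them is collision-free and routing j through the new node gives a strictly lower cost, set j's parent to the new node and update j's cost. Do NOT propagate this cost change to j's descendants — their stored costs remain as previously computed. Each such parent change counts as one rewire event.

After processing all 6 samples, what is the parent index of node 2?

Parent of node 2: 1

1. q=(4,22) nearest=0 d=20 new=(4,6) → add node 1 parent=0 cost=4
2. q=(9,11) nearest=1 d=5 new=(8,10) → add node 2 parent=1 cost=8
3. q=(6,28) nearest=2 d=18 new=(6,14) → add node 3 parent=2 cost=12
4. q=(15,17) nearest=2 d=7 new=(12,14) → blocked by [9,18]×[8,14], reject
5. q=(14,22) nearest=3 d=8 new=(10,18) → blocked by [3,10]×[18,20], reject
6. q=(26,20) nearest=2 d=18 new=(12,14) → blocked by [9,18]×[8,14], reject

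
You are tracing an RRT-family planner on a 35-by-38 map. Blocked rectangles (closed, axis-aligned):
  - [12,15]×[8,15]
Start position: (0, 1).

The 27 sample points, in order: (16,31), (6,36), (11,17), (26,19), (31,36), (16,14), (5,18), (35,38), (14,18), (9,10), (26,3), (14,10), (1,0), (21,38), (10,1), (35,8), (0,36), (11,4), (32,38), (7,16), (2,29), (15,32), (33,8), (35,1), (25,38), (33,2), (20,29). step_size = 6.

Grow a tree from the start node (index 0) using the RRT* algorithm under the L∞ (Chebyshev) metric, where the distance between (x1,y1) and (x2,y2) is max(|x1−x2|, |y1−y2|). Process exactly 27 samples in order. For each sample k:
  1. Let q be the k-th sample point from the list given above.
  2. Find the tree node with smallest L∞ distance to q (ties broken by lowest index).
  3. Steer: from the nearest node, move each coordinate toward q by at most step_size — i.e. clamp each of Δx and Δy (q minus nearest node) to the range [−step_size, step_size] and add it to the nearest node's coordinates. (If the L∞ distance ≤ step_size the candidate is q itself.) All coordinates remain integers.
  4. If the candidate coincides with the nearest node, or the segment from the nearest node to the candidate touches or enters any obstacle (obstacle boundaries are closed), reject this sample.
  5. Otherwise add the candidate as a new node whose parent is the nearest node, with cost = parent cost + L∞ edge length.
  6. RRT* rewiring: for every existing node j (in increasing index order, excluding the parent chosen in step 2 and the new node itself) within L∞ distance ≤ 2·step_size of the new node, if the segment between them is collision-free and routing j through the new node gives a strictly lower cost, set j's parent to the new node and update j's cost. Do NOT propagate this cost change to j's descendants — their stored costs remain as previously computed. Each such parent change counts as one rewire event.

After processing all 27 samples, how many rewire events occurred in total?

1. q=(16,31) nearest=0 d=30 new=(6,7) → add node 1 parent=0 cost=6
2. q=(6,36) nearest=1 d=29 new=(6,13) → add node 2 parent=1 cost=12
3. q=(11,17) nearest=2 d=5 new=(11,17) → add node 3 parent=2 cost=17
4. q=(26,19) nearest=3 d=15 new=(17,19) → add node 4 parent=3 cost=23
5. q=(31,36) nearest=4 d=17 new=(23,25) → add node 5 parent=4 cost=29
6. q=(16,14) nearest=3 d=5 new=(16,14) → blocked by [12,15]×[8,15], reject
7. q=(5,18) nearest=2 d=5 new=(5,18) → add node 6 parent=2 cost=17
8. q=(35,38) nearest=5 d=13 new=(29,31) → add node 7 parent=5 cost=35
9. q=(14,18) nearest=3 d=3 new=(14,18) → add node 8 parent=3 cost=20
10. q=(9,10) nearest=1 d=3 new=(9,10) → add node 9 parent=1 cost=9; rewire 3→9 (16<17)
11. q=(26,3) nearest=3 d=15 new=(17,11) → blocked by [12,15]×[8,15], reject
12. q=(14,10) nearest=9 d=5 new=(14,10) → blocked by [12,15]×[8,15], reject
13. q=(1,0) nearest=0 d=1 new=(1,0) → add node 10 parent=0 cost=1
14. q=(21,38) nearest=7 d=8 new=(23,37) → add node 11 parent=7 cost=41
15. q=(10,1) nearest=1 d=6 new=(10,1) → add node 12 parent=1 cost=12
16. q=(35,8) nearest=5 d=17 new=(29,19) → add node 13 parent=5 cost=35
17. q=(0,36) nearest=4 d=17 new=(11,25) → add node 14 parent=4 cost=29
18. q=(11,4) nearest=12 d=3 new=(11,4) → add node 15 parent=12 cost=15
19. q=(32,38) nearest=7 d=7 new=(32,37) → add node 16 parent=7 cost=41
20. q=(7,16) nearest=6 d=2 new=(7,16) → add node 17 parent=6 cost=19; rewire 14→17 (28<29)
21. q=(2,29) nearest=14 d=9 new=(5,29) → add node 18 parent=14 cost=34
22. q=(15,32) nearest=14 d=7 new=(15,31) → add node 19 parent=14 cost=34
23. q=(33,8) nearest=13 d=11 new=(33,13) → add node 20 parent=13 cost=41
24. q=(35,1) nearest=20 d=12 new=(35,7) → add node 21 parent=20 cost=47
25. q=(25,38) nearest=11 d=2 new=(25,38) → add node 22 parent=11 cost=43
26. q=(33,2) nearest=21 d=5 new=(33,2) → add node 23 parent=21 cost=52
27. q=(20,29) nearest=5 d=4 new=(20,29) → add node 24 parent=5 cost=33; rewire 22→24 (42<43)

Rewire events: 3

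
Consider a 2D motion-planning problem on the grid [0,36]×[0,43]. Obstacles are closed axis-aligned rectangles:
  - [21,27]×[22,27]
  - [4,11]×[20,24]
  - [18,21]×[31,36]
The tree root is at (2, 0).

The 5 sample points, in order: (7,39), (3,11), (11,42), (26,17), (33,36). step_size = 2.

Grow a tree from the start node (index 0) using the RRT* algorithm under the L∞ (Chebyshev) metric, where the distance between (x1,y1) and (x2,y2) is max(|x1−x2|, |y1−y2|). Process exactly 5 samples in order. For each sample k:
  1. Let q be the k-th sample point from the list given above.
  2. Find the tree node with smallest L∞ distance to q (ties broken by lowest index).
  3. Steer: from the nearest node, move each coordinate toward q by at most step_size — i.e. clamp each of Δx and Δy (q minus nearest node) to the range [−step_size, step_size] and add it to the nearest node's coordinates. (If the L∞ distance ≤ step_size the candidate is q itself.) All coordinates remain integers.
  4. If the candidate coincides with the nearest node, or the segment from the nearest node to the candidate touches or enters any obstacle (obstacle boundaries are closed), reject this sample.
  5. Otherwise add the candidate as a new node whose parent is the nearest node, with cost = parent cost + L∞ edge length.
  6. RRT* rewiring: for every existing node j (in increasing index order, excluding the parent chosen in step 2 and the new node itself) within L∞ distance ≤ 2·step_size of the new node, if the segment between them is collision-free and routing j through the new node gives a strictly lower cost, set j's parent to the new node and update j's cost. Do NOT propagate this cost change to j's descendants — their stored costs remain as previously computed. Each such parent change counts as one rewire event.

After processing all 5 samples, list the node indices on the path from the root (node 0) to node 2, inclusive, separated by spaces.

1. q=(7,39) nearest=0 d=39 new=(4,2) → add node 1 parent=0 cost=2
2. q=(3,11) nearest=1 d=9 new=(3,4) → add node 2 parent=1 cost=4
3. q=(11,42) nearest=2 d=38 new=(5,6) → add node 3 parent=2 cost=6
4. q=(26,17) nearest=3 d=21 new=(7,8) → add node 4 parent=3 cost=8
5. q=(33,36) nearest=4 d=28 new=(9,10) → add node 5 parent=4 cost=10

Path: 0 1 2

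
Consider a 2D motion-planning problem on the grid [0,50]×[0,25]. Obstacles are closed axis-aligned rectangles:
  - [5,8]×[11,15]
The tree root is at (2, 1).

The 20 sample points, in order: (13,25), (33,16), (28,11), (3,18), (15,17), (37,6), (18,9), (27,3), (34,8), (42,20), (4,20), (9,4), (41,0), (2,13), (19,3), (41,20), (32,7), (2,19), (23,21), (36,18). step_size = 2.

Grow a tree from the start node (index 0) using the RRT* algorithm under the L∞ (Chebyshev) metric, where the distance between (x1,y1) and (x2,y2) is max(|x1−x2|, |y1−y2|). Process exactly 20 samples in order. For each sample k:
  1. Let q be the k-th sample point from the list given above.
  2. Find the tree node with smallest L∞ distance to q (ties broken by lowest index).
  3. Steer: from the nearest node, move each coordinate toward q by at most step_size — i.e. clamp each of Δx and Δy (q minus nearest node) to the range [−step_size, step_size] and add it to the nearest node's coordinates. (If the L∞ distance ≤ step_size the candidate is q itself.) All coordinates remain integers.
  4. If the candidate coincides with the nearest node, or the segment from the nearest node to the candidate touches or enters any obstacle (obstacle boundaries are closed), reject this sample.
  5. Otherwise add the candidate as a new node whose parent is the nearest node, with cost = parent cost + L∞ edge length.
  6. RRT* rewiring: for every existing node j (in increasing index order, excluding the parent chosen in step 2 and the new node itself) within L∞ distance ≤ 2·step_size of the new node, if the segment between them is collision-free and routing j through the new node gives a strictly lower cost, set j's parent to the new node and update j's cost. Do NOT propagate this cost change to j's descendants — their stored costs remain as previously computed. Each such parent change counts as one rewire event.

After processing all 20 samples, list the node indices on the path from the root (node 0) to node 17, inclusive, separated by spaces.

1. q=(13,25) nearest=0 d=24 new=(4,3) → add node 1 parent=0 cost=2
2. q=(33,16) nearest=1 d=29 new=(6,5) → add node 2 parent=1 cost=4
3. q=(28,11) nearest=2 d=22 new=(8,7) → add node 3 parent=2 cost=6
4. q=(3,18) nearest=3 d=11 new=(6,9) → add node 4 parent=3 cost=8
5. q=(15,17) nearest=4 d=9 new=(8,11) → blocked by [5,8]×[11,15], reject
6. q=(37,6) nearest=3 d=29 new=(10,6) → add node 5 parent=3 cost=8
7. q=(18,9) nearest=5 d=8 new=(12,8) → add node 6 parent=5 cost=10
8. q=(27,3) nearest=6 d=15 new=(14,6) → add node 7 parent=6 cost=12
9. q=(34,8) nearest=7 d=20 new=(16,8) → add node 8 parent=7 cost=14
10. q=(42,20) nearest=8 d=26 new=(18,10) → add node 9 parent=8 cost=16
11. q=(4,20) nearest=4 d=11 new=(4,11) → add node 10 parent=4 cost=10
12. q=(9,4) nearest=5 d=2 new=(9,4) → add node 11 parent=5 cost=10
13. q=(41,0) nearest=9 d=23 new=(20,8) → add node 12 parent=9 cost=18
14. q=(2,13) nearest=10 d=2 new=(2,13) → add node 13 parent=10 cost=12
15. q=(19,3) nearest=7 d=5 new=(16,4) → add node 14 parent=7 cost=14
16. q=(41,20) nearest=12 d=21 new=(22,10) → add node 15 parent=12 cost=20
17. q=(32,7) nearest=15 d=10 new=(24,8) → add node 16 parent=15 cost=22
18. q=(2,19) nearest=13 d=6 new=(2,15) → add node 17 parent=13 cost=14
19. q=(23,21) nearest=9 d=11 new=(20,12) → add node 18 parent=9 cost=18
20. q=(36,18) nearest=16 d=12 new=(26,10) → add node 19 parent=16 cost=24

Path: 0 1 2 3 4 10 13 17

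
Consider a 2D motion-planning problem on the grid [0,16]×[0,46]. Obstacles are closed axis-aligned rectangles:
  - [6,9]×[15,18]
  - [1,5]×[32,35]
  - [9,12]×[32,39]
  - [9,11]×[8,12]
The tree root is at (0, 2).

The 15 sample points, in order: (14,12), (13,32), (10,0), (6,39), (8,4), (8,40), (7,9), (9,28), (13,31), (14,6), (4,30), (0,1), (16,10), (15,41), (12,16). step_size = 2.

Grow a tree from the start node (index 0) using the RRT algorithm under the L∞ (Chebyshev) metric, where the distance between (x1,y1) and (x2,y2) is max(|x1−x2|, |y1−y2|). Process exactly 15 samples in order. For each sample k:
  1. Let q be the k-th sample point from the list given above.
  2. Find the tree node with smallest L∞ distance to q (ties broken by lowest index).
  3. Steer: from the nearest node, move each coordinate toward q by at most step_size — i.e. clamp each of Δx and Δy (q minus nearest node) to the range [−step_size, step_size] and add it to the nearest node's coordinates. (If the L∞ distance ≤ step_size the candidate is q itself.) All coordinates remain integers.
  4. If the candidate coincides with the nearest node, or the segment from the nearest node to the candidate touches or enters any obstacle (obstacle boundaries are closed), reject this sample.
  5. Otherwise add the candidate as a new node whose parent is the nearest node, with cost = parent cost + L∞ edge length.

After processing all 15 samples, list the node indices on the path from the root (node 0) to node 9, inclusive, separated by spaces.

1. q=(14,12) nearest=0 d=14 new=(2,4) → add node 1 parent=0 cost=2
2. q=(13,32) nearest=1 d=28 new=(4,6) → add node 2 parent=1 cost=4
3. q=(10,0) nearest=2 d=6 new=(6,4) → add node 3 parent=2 cost=6
4. q=(6,39) nearest=2 d=33 new=(6,8) → add node 4 parent=2 cost=6
5. q=(8,4) nearest=3 d=2 new=(8,4) → add node 5 parent=3 cost=8
6. q=(8,40) nearest=4 d=32 new=(8,10) → add node 6 parent=4 cost=8
7. q=(7,9) nearest=4 d=1 new=(7,9) → add node 7 parent=4 cost=7
8. q=(9,28) nearest=6 d=18 new=(9,12) → blocked by [9,11]×[8,12], reject
9. q=(13,31) nearest=6 d=21 new=(10,12) → blocked by [9,11]×[8,12], reject
10. q=(14,6) nearest=5 d=6 new=(10,6) → add node 8 parent=5 cost=10
11. q=(4,30) nearest=6 d=20 new=(6,12) → add node 9 parent=6 cost=10
12. q=(0,1) nearest=0 d=1 new=(0,1) → add node 10 parent=0 cost=1
13. q=(16,10) nearest=8 d=6 new=(12,8) → add node 11 parent=8 cost=12
14. q=(15,41) nearest=9 d=29 new=(8,14) → add node 12 parent=9 cost=12
15. q=(12,16) nearest=12 d=4 new=(10,16) → blocked by [6,9]×[15,18], reject

Path: 0 1 2 4 6 9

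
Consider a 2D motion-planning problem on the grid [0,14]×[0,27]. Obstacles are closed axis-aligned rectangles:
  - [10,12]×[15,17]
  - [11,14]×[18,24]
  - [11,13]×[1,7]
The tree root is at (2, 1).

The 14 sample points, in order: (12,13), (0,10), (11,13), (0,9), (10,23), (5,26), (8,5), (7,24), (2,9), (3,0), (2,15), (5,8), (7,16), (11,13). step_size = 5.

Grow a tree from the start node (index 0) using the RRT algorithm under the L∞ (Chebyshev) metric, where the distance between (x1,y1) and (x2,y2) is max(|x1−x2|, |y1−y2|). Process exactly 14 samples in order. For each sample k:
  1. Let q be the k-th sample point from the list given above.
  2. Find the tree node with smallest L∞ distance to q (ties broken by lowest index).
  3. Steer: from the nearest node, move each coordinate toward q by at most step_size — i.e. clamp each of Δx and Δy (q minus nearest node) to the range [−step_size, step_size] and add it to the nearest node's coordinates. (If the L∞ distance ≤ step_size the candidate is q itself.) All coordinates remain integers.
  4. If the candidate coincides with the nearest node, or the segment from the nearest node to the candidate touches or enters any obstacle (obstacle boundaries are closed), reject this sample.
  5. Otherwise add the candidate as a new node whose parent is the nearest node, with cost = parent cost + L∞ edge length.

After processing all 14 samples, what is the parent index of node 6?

1. q=(12,13) nearest=0 d=12 new=(7,6) → add node 1 parent=0 cost=5
2. q=(0,10) nearest=1 d=7 new=(2,10) → add node 2 parent=1 cost=10
3. q=(11,13) nearest=1 d=7 new=(11,11) → add node 3 parent=1 cost=10
4. q=(0,9) nearest=2 d=2 new=(0,9) → add node 4 parent=2 cost=12
5. q=(10,23) nearest=3 d=12 new=(10,16) → blocked by [10,12]×[15,17], reject
6. q=(5,26) nearest=3 d=15 new=(6,16) → add node 5 parent=3 cost=15
7. q=(8,5) nearest=1 d=1 new=(8,5) → add node 6 parent=1 cost=6
8. q=(7,24) nearest=5 d=8 new=(7,21) → add node 7 parent=5 cost=20
9. q=(2,9) nearest=2 d=1 new=(2,9) → add node 8 parent=2 cost=11
10. q=(3,0) nearest=0 d=1 new=(3,0) → add node 9 parent=0 cost=1
11. q=(2,15) nearest=5 d=4 new=(2,15) → add node 10 parent=5 cost=19
12. q=(5,8) nearest=1 d=2 new=(5,8) → add node 11 parent=1 cost=7
13. q=(7,16) nearest=5 d=1 new=(7,16) → add node 12 parent=5 cost=16
14. q=(11,13) nearest=3 d=2 new=(11,13) → add node 13 parent=3 cost=12

Parent of node 6: 1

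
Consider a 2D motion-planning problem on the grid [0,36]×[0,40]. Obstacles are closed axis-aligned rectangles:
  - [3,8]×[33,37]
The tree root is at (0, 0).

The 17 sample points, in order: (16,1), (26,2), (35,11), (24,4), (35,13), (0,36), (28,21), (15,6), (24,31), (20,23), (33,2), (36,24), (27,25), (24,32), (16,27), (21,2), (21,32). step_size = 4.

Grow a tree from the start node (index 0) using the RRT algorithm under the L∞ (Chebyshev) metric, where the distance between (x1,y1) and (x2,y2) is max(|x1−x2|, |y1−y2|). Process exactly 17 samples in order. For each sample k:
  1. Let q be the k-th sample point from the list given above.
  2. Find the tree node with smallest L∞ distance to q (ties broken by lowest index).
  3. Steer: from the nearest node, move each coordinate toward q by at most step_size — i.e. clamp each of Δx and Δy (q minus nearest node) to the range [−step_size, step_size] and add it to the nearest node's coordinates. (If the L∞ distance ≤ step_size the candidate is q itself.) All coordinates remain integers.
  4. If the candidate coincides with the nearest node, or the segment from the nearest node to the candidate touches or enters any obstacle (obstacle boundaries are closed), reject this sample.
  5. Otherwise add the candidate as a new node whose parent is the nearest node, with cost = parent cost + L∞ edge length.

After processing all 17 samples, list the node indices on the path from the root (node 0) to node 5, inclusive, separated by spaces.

1. q=(16,1) nearest=0 d=16 new=(4,1) → add node 1 parent=0 cost=4
2. q=(26,2) nearest=1 d=22 new=(8,2) → add node 2 parent=1 cost=8
3. q=(35,11) nearest=2 d=27 new=(12,6) → add node 3 parent=2 cost=12
4. q=(24,4) nearest=3 d=12 new=(16,4) → add node 4 parent=3 cost=16
5. q=(35,13) nearest=4 d=19 new=(20,8) → add node 5 parent=4 cost=20
6. q=(0,36) nearest=5 d=28 new=(16,12) → add node 6 parent=5 cost=24
7. q=(28,21) nearest=6 d=12 new=(20,16) → add node 7 parent=6 cost=28
8. q=(15,6) nearest=4 d=2 new=(15,6) → add node 8 parent=4 cost=18
9. q=(24,31) nearest=7 d=15 new=(24,20) → add node 9 parent=7 cost=32
10. q=(20,23) nearest=9 d=4 new=(20,23) → add node 10 parent=9 cost=36
11. q=(33,2) nearest=5 d=13 new=(24,4) → add node 11 parent=5 cost=24
12. q=(36,24) nearest=9 d=12 new=(28,24) → add node 12 parent=9 cost=36
13. q=(27,25) nearest=12 d=1 new=(27,25) → add node 13 parent=12 cost=37
14. q=(24,32) nearest=13 d=7 new=(24,29) → add node 14 parent=13 cost=41
15. q=(16,27) nearest=10 d=4 new=(16,27) → add node 15 parent=10 cost=40
16. q=(21,2) nearest=11 d=3 new=(21,2) → add node 16 parent=11 cost=27
17. q=(21,32) nearest=14 d=3 new=(21,32) → add node 17 parent=14 cost=44

Path: 0 1 2 3 4 5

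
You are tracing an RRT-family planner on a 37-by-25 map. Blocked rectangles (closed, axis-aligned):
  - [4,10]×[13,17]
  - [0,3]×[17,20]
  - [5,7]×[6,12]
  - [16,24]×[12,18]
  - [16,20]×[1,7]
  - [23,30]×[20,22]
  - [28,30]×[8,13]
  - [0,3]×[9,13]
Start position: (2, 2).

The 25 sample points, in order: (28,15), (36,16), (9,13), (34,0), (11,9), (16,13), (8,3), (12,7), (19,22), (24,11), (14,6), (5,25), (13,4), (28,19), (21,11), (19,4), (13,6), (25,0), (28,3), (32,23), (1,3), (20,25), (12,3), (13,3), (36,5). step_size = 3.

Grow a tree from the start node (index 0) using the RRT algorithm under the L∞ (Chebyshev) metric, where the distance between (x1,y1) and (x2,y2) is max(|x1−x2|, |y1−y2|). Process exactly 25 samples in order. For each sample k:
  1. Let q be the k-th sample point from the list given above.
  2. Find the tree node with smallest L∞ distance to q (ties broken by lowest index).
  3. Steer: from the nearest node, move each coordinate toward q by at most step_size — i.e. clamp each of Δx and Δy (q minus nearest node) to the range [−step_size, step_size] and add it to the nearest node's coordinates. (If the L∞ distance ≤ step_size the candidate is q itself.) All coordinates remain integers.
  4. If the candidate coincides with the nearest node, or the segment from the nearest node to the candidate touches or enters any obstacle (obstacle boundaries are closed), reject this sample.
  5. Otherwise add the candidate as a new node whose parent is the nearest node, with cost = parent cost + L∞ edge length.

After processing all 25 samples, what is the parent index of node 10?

Parent of node 10: 7

1. q=(28,15) nearest=0 d=26 new=(5,5) → add node 1 parent=0 cost=3
2. q=(36,16) nearest=1 d=31 new=(8,8) → blocked by [5,7]×[6,12], reject
3. q=(9,13) nearest=1 d=8 new=(8,8) → blocked by [5,7]×[6,12], reject
4. q=(34,0) nearest=1 d=29 new=(8,2) → add node 2 parent=1 cost=6
5. q=(11,9) nearest=1 d=6 new=(8,8) → blocked by [5,7]×[6,12], reject
6. q=(16,13) nearest=1 d=11 new=(8,8) → blocked by [5,7]×[6,12], reject
7. q=(8,3) nearest=2 d=1 new=(8,3) → add node 3 parent=2 cost=7
8. q=(12,7) nearest=3 d=4 new=(11,6) → add node 4 parent=3 cost=10
9. q=(19,22) nearest=4 d=16 new=(14,9) → add node 5 parent=4 cost=13
10. q=(24,11) nearest=5 d=10 new=(17,11) → add node 6 parent=5 cost=16
11. q=(14,6) nearest=4 d=3 new=(14,6) → add node 7 parent=4 cost=13
12. q=(5,25) nearest=6 d=14 new=(14,14) → blocked by [16,24]×[12,18], reject
13. q=(13,4) nearest=4 d=2 new=(13,4) → add node 8 parent=4 cost=12
14. q=(28,19) nearest=6 d=11 new=(20,14) → blocked by [16,24]×[12,18], reject
15. q=(21,11) nearest=6 d=4 new=(20,11) → add node 9 parent=6 cost=19
16. q=(19,4) nearest=5 d=5 new=(17,6) → blocked by [16,20]×[1,7], reject
17. q=(13,6) nearest=7 d=1 new=(13,6) → add node 10 parent=7 cost=14
18. q=(25,0) nearest=5 d=11 new=(17,6) → blocked by [16,20]×[1,7], reject
19. q=(28,3) nearest=9 d=8 new=(23,8) → add node 11 parent=9 cost=22
20. q=(32,23) nearest=9 d=12 new=(23,14) → blocked by [16,24]×[12,18], reject
21. q=(1,3) nearest=0 d=1 new=(1,3) → add node 12 parent=0 cost=1
22. q=(20,25) nearest=6 d=14 new=(20,14) → blocked by [16,24]×[12,18], reject
23. q=(12,3) nearest=8 d=1 new=(12,3) → add node 13 parent=8 cost=13
24. q=(13,3) nearest=8 d=1 new=(13,3) → add node 14 parent=8 cost=13
25. q=(36,5) nearest=11 d=13 new=(26,5) → add node 15 parent=11 cost=25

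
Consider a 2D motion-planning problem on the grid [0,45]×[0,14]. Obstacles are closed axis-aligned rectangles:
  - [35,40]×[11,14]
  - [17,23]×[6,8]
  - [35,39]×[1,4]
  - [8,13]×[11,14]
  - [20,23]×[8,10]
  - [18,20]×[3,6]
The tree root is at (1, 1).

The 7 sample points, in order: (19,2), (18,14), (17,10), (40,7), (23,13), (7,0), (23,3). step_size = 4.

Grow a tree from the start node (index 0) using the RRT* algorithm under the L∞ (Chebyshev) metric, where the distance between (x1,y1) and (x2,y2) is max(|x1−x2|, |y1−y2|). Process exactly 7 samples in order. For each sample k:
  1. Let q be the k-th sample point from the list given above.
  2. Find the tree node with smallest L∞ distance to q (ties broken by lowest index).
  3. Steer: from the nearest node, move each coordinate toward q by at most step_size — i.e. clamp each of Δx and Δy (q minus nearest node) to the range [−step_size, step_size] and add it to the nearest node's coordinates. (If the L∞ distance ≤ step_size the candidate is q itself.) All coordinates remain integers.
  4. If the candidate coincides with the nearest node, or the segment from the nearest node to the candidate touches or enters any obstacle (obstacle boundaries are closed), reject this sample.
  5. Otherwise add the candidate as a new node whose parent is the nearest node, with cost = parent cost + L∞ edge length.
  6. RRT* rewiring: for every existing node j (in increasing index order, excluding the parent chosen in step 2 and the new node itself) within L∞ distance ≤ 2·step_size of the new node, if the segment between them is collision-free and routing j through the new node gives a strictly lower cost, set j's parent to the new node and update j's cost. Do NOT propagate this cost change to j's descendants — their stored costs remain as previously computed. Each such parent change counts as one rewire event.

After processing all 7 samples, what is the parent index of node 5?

Parent of node 5: 1

1. q=(19,2) nearest=0 d=18 new=(5,2) → add node 1 parent=0 cost=4
2. q=(18,14) nearest=1 d=13 new=(9,6) → add node 2 parent=1 cost=8
3. q=(17,10) nearest=2 d=8 new=(13,10) → add node 3 parent=2 cost=12
4. q=(40,7) nearest=3 d=27 new=(17,7) → blocked by [17,23]×[6,8], reject
5. q=(23,13) nearest=3 d=10 new=(17,13) → add node 4 parent=3 cost=16
6. q=(7,0) nearest=1 d=2 new=(7,0) → add node 5 parent=1 cost=6
7. q=(23,3) nearest=3 d=10 new=(17,6) → blocked by [17,23]×[6,8], reject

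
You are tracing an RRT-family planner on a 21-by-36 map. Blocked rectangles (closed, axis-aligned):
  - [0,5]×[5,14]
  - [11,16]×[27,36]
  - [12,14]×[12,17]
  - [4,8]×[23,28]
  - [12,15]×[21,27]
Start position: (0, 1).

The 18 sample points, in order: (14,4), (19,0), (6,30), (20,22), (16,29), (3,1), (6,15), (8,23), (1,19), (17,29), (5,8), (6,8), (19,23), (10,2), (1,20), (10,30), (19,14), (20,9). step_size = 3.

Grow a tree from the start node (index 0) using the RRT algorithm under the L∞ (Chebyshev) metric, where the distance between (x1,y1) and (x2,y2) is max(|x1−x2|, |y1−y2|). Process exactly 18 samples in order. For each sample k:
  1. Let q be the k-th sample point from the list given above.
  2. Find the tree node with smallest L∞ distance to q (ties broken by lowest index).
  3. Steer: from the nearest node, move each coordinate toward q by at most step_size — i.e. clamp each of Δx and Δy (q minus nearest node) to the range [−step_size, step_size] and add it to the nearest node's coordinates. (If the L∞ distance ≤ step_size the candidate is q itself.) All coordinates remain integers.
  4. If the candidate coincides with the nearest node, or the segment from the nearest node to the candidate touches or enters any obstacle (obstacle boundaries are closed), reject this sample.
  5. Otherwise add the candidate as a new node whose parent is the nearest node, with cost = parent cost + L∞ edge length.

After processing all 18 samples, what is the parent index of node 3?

1. q=(14,4) nearest=0 d=14 new=(3,4) → add node 1 parent=0 cost=3
2. q=(19,0) nearest=1 d=16 new=(6,1) → add node 2 parent=1 cost=6
3. q=(6,30) nearest=1 d=26 new=(6,7) → blocked by [0,5]×[5,14], reject
4. q=(20,22) nearest=1 d=18 new=(6,7) → blocked by [0,5]×[5,14], reject
5. q=(16,29) nearest=1 d=25 new=(6,7) → blocked by [0,5]×[5,14], reject
6. q=(3,1) nearest=0 d=3 new=(3,1) → add node 3 parent=0 cost=3
7. q=(6,15) nearest=1 d=11 new=(6,7) → blocked by [0,5]×[5,14], reject
8. q=(8,23) nearest=1 d=19 new=(6,7) → blocked by [0,5]×[5,14], reject
9. q=(1,19) nearest=1 d=15 new=(1,7) → blocked by [0,5]×[5,14], reject
10. q=(17,29) nearest=1 d=25 new=(6,7) → blocked by [0,5]×[5,14], reject
11. q=(5,8) nearest=1 d=4 new=(5,7) → blocked by [0,5]×[5,14], reject
12. q=(6,8) nearest=1 d=4 new=(6,7) → blocked by [0,5]×[5,14], reject
13. q=(19,23) nearest=1 d=19 new=(6,7) → blocked by [0,5]×[5,14], reject
14. q=(10,2) nearest=2 d=4 new=(9,2) → add node 4 parent=2 cost=9
15. q=(1,20) nearest=1 d=16 new=(1,7) → blocked by [0,5]×[5,14], reject
16. q=(10,30) nearest=1 d=26 new=(6,7) → blocked by [0,5]×[5,14], reject
17. q=(19,14) nearest=4 d=12 new=(12,5) → add node 5 parent=4 cost=12
18. q=(20,9) nearest=5 d=8 new=(15,8) → add node 6 parent=5 cost=15

Parent of node 3: 0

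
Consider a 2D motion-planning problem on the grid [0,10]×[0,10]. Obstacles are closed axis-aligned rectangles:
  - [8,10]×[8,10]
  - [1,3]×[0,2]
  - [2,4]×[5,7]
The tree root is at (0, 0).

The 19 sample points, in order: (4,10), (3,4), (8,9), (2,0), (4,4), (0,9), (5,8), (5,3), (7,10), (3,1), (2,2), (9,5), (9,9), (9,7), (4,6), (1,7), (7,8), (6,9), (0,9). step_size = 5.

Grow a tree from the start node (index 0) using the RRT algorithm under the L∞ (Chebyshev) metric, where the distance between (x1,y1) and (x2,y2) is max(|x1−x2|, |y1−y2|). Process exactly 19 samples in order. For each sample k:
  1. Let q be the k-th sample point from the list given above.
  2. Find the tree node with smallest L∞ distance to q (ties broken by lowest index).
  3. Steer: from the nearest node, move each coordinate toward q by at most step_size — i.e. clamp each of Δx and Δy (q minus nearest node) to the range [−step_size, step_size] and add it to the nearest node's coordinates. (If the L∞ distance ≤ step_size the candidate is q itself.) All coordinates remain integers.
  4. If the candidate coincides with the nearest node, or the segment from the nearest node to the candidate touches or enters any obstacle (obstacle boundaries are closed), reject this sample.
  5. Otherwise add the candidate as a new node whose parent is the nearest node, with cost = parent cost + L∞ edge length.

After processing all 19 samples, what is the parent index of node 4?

1. q=(4,10) nearest=0 d=10 new=(4,5) → blocked by [1,3]×[0,2], reject
2. q=(3,4) nearest=0 d=4 new=(3,4) → blocked by [1,3]×[0,2], reject
3. q=(8,9) nearest=0 d=9 new=(5,5) → blocked by [1,3]×[0,2], reject
4. q=(2,0) nearest=0 d=2 new=(2,0) → blocked by [1,3]×[0,2], reject
5. q=(4,4) nearest=0 d=4 new=(4,4) → blocked by [1,3]×[0,2], reject
6. q=(0,9) nearest=0 d=9 new=(0,5) → add node 1 parent=0 cost=5
7. q=(5,8) nearest=1 d=5 new=(5,8) → blocked by [2,4]×[5,7], reject
8. q=(5,3) nearest=0 d=5 new=(5,3) → blocked by [1,3]×[0,2], reject
9. q=(7,10) nearest=1 d=7 new=(5,10) → blocked by [2,4]×[5,7], reject
10. q=(3,1) nearest=0 d=3 new=(3,1) → blocked by [1,3]×[0,2], reject
11. q=(2,2) nearest=0 d=2 new=(2,2) → blocked by [1,3]×[0,2], reject
12. q=(9,5) nearest=0 d=9 new=(5,5) → blocked by [1,3]×[0,2], reject
13. q=(9,9) nearest=0 d=9 new=(5,5) → blocked by [1,3]×[0,2], reject
14. q=(9,7) nearest=0 d=9 new=(5,5) → blocked by [1,3]×[0,2], reject
15. q=(4,6) nearest=1 d=4 new=(4,6) → blocked by [2,4]×[5,7], reject
16. q=(1,7) nearest=1 d=2 new=(1,7) → add node 2 parent=1 cost=7
17. q=(7,8) nearest=2 d=6 new=(6,8) → add node 3 parent=2 cost=12
18. q=(6,9) nearest=3 d=1 new=(6,9) → add node 4 parent=3 cost=13
19. q=(0,9) nearest=2 d=2 new=(0,9) → add node 5 parent=2 cost=9

Parent of node 4: 3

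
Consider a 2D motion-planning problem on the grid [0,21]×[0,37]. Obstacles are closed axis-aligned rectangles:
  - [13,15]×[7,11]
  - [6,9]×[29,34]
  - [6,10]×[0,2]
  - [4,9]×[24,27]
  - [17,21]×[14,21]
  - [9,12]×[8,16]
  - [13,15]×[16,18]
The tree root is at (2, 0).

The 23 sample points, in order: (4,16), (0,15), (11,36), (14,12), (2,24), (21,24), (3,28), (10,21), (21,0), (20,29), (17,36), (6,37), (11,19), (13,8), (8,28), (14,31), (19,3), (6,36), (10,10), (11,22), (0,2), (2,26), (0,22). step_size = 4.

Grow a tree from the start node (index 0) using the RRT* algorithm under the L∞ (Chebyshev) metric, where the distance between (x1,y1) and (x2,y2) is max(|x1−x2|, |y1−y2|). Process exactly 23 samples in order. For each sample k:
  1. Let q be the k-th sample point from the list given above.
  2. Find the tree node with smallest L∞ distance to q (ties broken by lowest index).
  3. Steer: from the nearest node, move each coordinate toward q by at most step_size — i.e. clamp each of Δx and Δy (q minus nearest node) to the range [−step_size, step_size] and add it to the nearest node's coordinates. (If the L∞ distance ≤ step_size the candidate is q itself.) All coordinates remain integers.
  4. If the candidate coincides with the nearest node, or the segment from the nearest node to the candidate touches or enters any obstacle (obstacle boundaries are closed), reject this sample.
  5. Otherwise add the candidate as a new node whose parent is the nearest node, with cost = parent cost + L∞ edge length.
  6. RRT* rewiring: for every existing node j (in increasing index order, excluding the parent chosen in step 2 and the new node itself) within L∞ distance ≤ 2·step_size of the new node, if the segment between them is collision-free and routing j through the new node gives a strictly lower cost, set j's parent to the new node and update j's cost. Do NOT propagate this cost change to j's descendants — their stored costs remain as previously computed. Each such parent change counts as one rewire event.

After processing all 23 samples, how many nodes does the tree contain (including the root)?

Node count: 19

1. q=(4,16) nearest=0 d=16 new=(4,4) → add node 1 parent=0 cost=4
2. q=(0,15) nearest=1 d=11 new=(0,8) → add node 2 parent=1 cost=8
3. q=(11,36) nearest=2 d=28 new=(4,12) → add node 3 parent=2 cost=12
4. q=(14,12) nearest=1 d=10 new=(8,8) → add node 4 parent=1 cost=8
5. q=(2,24) nearest=3 d=12 new=(2,16) → add node 5 parent=3 cost=16
6. q=(21,24) nearest=4 d=16 new=(12,12) → blocked by [9,12]×[8,16], reject
7. q=(3,28) nearest=5 d=12 new=(3,20) → add node 6 parent=5 cost=20
8. q=(10,21) nearest=6 d=7 new=(7,21) → add node 7 parent=6 cost=24
9. q=(21,0) nearest=4 d=13 new=(12,4) → add node 8 parent=4 cost=12
10. q=(20,29) nearest=7 d=13 new=(11,25) → add node 9 parent=7 cost=28
11. q=(17,36) nearest=9 d=11 new=(15,29) → add node 10 parent=9 cost=32
12. q=(6,37) nearest=10 d=9 new=(11,33) → add node 11 parent=10 cost=36
13. q=(11,19) nearest=7 d=4 new=(11,19) → add node 12 parent=7 cost=28
14. q=(13,8) nearest=8 d=4 new=(13,8) → blocked by [13,15]×[7,11], reject
15. q=(8,28) nearest=9 d=3 new=(8,28) → blocked by [4,9]×[24,27], reject
16. q=(14,31) nearest=10 d=2 new=(14,31) → add node 13 parent=10 cost=34
17. q=(19,3) nearest=8 d=7 new=(16,3) → add node 14 parent=8 cost=16
18. q=(6,36) nearest=11 d=5 new=(7,36) → add node 15 parent=11 cost=40
19. q=(10,10) nearest=4 d=2 new=(10,10) → blocked by [9,12]×[8,16], reject
20. q=(11,22) nearest=9 d=3 new=(11,22) → add node 16 parent=9 cost=31
21. q=(0,2) nearest=0 d=2 new=(0,2) → add node 17 parent=0 cost=2
22. q=(2,26) nearest=7 d=5 new=(3,25) → blocked by [4,9]×[24,27], reject
23. q=(0,22) nearest=6 d=3 new=(0,22) → add node 18 parent=6 cost=23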